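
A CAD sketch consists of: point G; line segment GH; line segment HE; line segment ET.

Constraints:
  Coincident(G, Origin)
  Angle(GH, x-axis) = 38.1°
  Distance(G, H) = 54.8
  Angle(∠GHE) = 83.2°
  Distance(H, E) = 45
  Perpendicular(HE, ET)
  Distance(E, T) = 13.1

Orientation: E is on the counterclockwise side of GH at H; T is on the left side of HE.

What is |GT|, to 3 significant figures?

56.5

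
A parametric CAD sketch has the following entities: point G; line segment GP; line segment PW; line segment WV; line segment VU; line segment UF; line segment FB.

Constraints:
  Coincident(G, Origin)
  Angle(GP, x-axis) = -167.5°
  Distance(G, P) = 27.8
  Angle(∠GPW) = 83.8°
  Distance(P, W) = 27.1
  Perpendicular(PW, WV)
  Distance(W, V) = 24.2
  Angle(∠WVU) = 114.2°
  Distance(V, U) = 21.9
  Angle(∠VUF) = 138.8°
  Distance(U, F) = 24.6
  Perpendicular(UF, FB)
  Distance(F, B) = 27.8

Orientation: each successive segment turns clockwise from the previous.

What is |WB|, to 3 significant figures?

35.4

G is at the origin; GP runs at -167.5° with length 27.8, so P = (-27.1, -6.02). ∠GPW = 83.8° gives PW at 96.3° from the x-axis; with |PW| = 27.1, W = (-30.1, 20.9). PW is perpendicular to WV, so WV runs at 6.30°; with |WV| = 24.2, V = (-6.06, 23.6). ∠WVU = 114.2° gives VU at -59.5° from the x-axis; with |VU| = 21.9, U = (5.05, 4.71). ∠VUF = 138.8° gives UF at -101° from the x-axis; with |UF| = 24.6, F = (0.487, -19.5). The perpendicularity gives FB at right angles to UF, so FB runs at 169°; with |FB| = 27.8, B = (-26.8, -14.3). Then |WB| = |B − W| = 35.4.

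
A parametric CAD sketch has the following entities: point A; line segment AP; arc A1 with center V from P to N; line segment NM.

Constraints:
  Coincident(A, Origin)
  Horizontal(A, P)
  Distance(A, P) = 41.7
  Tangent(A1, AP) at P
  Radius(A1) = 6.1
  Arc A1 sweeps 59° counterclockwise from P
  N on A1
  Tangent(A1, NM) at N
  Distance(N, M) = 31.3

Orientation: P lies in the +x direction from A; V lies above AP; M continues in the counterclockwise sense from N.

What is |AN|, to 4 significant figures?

47.02

A is at the origin; AP is horizontal with |AP| = 41.7 and P on the +x side, so P = (41.70, 0.000). A1 meets AP tangentially, so VP is at right angles to AP, so V = P + (0, 6.1) = (41.70, 6.100). On A1, P sits at bearing -90° from V; a 59° counterclockwise sweep puts N at bearing -31°, so N = V + 6.1·(cos -31°, sin -31°) = (46.93, 2.958). Then |AN| = |N − A| = 47.02.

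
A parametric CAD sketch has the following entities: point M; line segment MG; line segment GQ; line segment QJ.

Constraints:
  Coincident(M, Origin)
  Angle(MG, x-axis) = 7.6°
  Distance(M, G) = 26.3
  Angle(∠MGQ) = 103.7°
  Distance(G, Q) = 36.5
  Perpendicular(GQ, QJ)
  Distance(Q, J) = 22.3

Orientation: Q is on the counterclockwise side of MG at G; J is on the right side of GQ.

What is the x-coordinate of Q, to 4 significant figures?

29.95

M is at the origin; MG runs at 7.6° with length 26.3, so G = 26.3·(cos 7.6°, sin 7.6°) = (26.07, 3.478). ∠MGQ = 103.7°, so GQ runs at 7.6° + (180° − 103.7°) = 83.90° from the x-axis; with |GQ| = 36.5, Q = G + 36.5·(cos 83.90°, sin 83.90°) = (29.95, 39.77). So Q.x = 29.95.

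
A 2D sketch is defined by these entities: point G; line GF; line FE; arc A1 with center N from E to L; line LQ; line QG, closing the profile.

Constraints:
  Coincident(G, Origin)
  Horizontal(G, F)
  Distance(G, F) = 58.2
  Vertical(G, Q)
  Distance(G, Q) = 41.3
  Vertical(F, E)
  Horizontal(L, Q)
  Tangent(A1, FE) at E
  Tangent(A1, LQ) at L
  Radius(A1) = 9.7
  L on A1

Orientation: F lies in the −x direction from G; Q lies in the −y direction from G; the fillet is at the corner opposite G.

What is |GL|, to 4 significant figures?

63.70

The virtual corner opposite G is at (-58.20, -41.30). Tangency of A1 to FE means the radius NE is perpendicular to FE and since A1 is tangent to LQ there, NL ⟂ LQ, with radius 9.7, so the center N sits 9.7 in from both sides at N = (-48.50, -31.60). That places the tangent points at E = (-58.20, -31.60) on FE and L = (-48.50, -41.30) on LQ. Then |GL| = |L − G| = 63.70.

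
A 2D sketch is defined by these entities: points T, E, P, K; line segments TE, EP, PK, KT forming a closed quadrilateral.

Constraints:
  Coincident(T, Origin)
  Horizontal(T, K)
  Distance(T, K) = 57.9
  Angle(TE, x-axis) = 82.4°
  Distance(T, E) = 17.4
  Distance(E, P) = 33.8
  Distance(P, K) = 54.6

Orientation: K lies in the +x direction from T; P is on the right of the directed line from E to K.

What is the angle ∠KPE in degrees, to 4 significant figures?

78.51°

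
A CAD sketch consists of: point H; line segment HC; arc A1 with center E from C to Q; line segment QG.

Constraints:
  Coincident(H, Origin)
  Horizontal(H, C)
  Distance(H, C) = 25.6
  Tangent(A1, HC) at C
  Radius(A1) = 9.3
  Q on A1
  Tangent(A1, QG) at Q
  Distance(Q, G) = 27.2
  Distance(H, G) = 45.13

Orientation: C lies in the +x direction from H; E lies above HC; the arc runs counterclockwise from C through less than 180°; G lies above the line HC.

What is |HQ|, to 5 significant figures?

36.535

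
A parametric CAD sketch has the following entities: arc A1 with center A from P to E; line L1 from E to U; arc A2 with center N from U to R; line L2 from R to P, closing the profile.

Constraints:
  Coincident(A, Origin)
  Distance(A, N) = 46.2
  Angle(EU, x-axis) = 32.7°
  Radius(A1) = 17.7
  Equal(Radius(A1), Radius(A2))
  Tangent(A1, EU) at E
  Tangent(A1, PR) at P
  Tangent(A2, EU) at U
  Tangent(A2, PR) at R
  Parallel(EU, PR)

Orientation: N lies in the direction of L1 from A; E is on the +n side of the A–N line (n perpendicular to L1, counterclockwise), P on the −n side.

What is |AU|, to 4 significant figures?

49.47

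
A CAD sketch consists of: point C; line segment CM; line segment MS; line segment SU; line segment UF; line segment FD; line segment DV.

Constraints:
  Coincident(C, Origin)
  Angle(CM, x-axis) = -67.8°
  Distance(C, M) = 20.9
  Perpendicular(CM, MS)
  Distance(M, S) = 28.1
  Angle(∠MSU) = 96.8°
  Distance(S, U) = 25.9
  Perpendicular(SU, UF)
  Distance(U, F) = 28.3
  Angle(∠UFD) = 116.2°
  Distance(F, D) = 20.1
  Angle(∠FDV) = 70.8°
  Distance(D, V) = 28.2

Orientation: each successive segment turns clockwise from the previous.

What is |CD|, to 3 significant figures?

11.7

C is at the origin; CM runs at -67.8° with length 20.9, so M = (7.90, -19.4). The perpendicularity gives MS at right angles to CM, so MS runs at -158°; with |MS| = 28.1, S = (-18.1, -30.0). ∠MSU = 96.8° gives SU at 119° from the x-axis; with |SU| = 25.9, U = (-30.7, -7.32). The perpendicularity gives UF at right angles to SU, so UF runs at 29.0°; with |UF| = 28.3, F = (-5.92, 6.40). ∠UFD = 116.2° gives FD at -34.8° from the x-axis; with |FD| = 20.1, D = (10.6, -5.07). Then |CD| = |D − C| = 11.7.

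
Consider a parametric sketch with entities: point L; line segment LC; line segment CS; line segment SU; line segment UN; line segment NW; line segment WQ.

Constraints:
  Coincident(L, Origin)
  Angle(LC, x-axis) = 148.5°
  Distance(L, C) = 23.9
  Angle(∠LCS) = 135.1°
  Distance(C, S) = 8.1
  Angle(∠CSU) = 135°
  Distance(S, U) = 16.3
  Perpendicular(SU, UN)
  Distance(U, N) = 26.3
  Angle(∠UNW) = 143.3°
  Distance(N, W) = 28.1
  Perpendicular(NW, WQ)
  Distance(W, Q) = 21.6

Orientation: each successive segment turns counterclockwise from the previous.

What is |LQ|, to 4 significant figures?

13.59

∠UNW = 143.3° gives NW at 5.100° from the x-axis; with |NW| = 28.1, W = (13.59, -14.56). NW ⟂ WQ, so WQ runs at 95.10°; with |WQ| = 21.6, Q = (11.67, 6.959). Then |LQ| = |Q − L| = 13.59.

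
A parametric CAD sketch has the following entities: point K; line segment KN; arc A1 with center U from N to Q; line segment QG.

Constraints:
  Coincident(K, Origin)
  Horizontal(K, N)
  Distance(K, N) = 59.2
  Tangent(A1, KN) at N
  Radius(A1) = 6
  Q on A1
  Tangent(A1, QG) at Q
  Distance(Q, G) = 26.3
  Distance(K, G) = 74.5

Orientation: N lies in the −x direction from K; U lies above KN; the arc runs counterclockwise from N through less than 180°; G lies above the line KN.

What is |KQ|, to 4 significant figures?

54.79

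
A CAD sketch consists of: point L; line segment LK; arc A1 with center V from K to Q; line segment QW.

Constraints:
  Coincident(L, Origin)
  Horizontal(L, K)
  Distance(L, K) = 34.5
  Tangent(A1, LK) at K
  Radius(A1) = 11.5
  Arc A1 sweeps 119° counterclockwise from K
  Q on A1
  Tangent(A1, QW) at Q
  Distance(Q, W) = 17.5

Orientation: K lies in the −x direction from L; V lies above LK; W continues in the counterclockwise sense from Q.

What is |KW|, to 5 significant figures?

32.419

L is at the origin; LK is horizontal with |LK| = 34.5 and K on the −x side, so K = (-34.500, 0.0000). Since A1 is tangent to LK there, VK ⟂ LK, so V = K + (0, 11.5) = (-34.500, 11.500). On A1, K sits at bearing -90° from V; a 119° counterclockwise sweep puts Q at bearing 29°, so Q = V + 11.5·(cos 29°, sin 29°) = (-24.442, 17.075). A1 meets QW tangentially, so VQ is at right angles to QW, so QW runs along (−sin 29°, cos 29°); with |QW| = 17.5, W = (-32.926, 32.381). Then |KW| = |W − K| = 32.419.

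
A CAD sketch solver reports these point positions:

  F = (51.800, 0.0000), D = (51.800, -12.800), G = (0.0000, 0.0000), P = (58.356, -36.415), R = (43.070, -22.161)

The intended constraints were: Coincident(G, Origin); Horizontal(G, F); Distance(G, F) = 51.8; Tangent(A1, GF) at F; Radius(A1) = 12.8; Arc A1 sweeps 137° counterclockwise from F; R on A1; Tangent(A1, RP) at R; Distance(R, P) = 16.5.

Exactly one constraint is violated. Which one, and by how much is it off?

Distance(R, P) = 16.5 — off by 4.40.

G = (0.00, 0.00) ✓; G.y = 0.00, F.y = 0.00 ✓; |GF| = 51.80 ✓; ∠(DF, FG) = 90.00° ✓; |DF| = 12.80 ✓; bearing(D→R) − bearing(D→F) = 137.0° ✓; |DR| = 12.80 ✓; ∠(DR, RP) = 90.00° ✓; |RP| = 20.90 ✗.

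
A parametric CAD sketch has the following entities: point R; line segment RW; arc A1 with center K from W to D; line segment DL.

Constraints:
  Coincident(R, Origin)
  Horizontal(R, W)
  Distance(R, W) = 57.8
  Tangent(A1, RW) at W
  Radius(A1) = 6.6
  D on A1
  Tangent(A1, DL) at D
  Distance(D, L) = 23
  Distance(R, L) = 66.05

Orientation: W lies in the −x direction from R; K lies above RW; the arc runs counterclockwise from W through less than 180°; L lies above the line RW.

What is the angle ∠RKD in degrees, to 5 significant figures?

24.389°

R is at the origin; R and W share the same y with |RW| = 57.8 and W on the −x side, so W = (-57.800, 0.0000). The tangent condition forces KW to be normal to RW, so K = W + (0, 6.6) = (-57.800, 6.6000). Since KD ⟂ DL (tangency), |KL| = √(6.6² + 23.0²) = 23.928 regardless of where D sits on A1. So L lies on both circle(R, 66.05) and circle(K, 23.928); the above-RW intersection is L = (-58.578, 30.516). D is the foot of the tangent from L: D = (-51.519, 8.6258).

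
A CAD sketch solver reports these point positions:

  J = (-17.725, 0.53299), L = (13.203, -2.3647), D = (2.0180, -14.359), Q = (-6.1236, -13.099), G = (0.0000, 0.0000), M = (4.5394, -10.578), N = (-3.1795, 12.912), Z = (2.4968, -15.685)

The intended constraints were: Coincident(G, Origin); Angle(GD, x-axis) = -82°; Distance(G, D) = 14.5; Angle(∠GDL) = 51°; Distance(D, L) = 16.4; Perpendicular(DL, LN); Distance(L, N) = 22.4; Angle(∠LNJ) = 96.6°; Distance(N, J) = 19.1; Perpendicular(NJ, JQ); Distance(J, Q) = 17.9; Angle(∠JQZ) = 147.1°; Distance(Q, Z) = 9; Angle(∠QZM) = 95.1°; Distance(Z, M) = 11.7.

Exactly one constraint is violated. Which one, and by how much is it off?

Distance(Z, M) = 11.7 — off by 6.20.

G = (0.00, 0.00) ✓; GD at -82.00° ✓; |GD| = 14.50 ✓; ∠GDL = 51.00° ✓; |DL| = 16.40 ✓; ∠(DL, LN) = 90.00° ✓; |LN| = 22.40 ✓; ∠LNJ = 96.60° ✓; |NJ| = 19.10 ✓; ∠(NJ, JQ) = 90.00° ✓; |JQ| = 17.90 ✓; ∠JQZ = 147.1° ✓; |QZ| = 9.000 ✓; ∠QZM = 95.10° ✓; |ZM| = 5.500 ✗.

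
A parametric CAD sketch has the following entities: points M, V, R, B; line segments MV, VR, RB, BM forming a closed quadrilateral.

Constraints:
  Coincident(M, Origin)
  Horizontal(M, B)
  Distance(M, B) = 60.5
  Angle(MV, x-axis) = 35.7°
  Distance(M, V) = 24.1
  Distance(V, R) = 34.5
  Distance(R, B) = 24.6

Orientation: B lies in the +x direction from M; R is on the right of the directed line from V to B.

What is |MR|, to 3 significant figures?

42.3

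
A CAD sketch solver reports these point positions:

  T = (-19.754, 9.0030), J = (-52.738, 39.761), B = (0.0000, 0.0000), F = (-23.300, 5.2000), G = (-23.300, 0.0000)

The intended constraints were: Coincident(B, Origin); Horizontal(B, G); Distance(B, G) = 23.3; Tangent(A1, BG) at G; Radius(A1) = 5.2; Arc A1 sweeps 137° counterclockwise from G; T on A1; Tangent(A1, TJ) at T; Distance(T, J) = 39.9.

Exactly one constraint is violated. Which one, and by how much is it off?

Distance(T, J) = 39.9 — off by 5.20.

B = (0.00, 0.00) ✓; B.y = 0.00, G.y = 0.00 ✓; |BG| = 23.30 ✓; ∠(FG, GB) = 90.00° ✓; |FG| = 5.200 ✓; bearing(F→T) − bearing(F→G) = 137.0° ✓; |FT| = 5.200 ✓; ∠(FT, TJ) = 90.00° ✓; |TJ| = 45.10 ✗.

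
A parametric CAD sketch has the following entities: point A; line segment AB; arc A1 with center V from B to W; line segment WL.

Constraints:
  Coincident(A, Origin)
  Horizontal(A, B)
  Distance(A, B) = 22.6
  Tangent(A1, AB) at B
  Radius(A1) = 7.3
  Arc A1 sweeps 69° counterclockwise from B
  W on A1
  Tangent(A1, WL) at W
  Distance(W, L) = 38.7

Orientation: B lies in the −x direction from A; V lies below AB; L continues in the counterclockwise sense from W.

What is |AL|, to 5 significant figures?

59.492

On A1, B sits at bearing 90° from V; a 69° counterclockwise sweep puts W at bearing 159°, so W = V + 7.3·(cos 159°, sin 159°) = (-29.415, -4.6839). Tangency of A1 to WL means the radius VW is perpendicular to WL, so WL runs along (−sin 159°, cos 159°); with |WL| = 38.7, L = (-43.284, -40.813). Then |AL| = |L − A| = 59.492.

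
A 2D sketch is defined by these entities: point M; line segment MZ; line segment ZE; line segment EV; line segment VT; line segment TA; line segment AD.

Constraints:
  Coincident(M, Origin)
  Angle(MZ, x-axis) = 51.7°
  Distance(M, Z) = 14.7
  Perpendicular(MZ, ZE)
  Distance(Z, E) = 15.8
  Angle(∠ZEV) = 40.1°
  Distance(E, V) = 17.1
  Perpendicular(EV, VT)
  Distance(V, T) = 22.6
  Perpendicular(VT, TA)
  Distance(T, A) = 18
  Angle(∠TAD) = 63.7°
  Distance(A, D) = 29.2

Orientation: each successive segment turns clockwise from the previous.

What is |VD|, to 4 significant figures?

6.199

M is at the origin; MZ runs at 51.7° with length 14.7, so Z = (9.111, 11.54). MZ is perpendicular to ZE, so ZE runs at -38.30°; with |ZE| = 15.8, E = (21.51, 1.744). ∠ZEV = 40.1° gives EV at -178.2° from the x-axis; with |EV| = 17.1, V = (4.419, 1.207). EV is perpendicular to VT, so VT runs at 91.80°; with |VT| = 22.6, T = (3.709, 23.80). VT is perpendicular to TA, so TA runs at 1.800°; with |TA| = 18.0, A = (21.70, 24.36). ∠TAD = 63.7° gives AD at -114.5° from the x-axis; with |AD| = 29.2, D = (9.591, -2.210). Then |VD| = |D − V| = 6.199.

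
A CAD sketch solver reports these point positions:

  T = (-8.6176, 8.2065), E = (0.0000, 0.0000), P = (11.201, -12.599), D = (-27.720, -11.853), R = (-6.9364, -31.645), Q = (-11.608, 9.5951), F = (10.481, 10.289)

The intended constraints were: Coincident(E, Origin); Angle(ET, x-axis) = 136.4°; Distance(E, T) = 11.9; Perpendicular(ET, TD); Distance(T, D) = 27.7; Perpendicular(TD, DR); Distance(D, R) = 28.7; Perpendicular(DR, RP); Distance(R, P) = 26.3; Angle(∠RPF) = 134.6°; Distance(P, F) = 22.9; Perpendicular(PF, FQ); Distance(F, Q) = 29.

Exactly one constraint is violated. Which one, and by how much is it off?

Distance(F, Q) = 29 — off by 6.90.

E = (0.00, 0.00) ✓; ET at 136.4° ✓; |ET| = 11.90 ✓; ∠(ET, TD) = 90.00° ✓; |TD| = 27.70 ✓; ∠(TD, DR) = 90.00° ✓; |DR| = 28.70 ✓; ∠(DR, RP) = 90.00° ✓; |RP| = 26.30 ✓; ∠RPF = 134.6° ✓; |PF| = 22.90 ✓; ∠(PF, FQ) = 90.00° ✓; |FQ| = 22.10 ✗.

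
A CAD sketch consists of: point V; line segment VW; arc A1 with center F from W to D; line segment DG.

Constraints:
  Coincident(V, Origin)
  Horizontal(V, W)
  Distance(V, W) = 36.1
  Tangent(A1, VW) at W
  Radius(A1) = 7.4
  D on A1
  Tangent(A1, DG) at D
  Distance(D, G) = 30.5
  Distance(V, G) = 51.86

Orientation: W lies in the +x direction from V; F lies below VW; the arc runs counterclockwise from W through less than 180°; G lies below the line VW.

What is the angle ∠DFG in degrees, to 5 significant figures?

76.362°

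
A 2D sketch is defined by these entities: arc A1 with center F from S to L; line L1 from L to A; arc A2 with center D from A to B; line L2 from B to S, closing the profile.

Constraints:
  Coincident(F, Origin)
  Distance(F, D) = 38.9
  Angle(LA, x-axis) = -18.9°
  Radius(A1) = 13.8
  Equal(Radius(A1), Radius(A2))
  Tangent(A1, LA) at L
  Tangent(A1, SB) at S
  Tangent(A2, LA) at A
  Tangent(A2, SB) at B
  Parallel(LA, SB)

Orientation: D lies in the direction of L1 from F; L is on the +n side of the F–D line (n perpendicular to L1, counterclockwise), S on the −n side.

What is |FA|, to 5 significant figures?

41.275

The slot axis is L1's direction at -18.9°, so u = (cos -18.9°, sin -18.9°) = (0.94609, -0.32392) and n = (−sin -18.9°, cos -18.9°) = (0.32392, 0.94609). F is at the origin and D lies 38.9 along u from F, so D = 38.9·u = (36.803, -12.600). Tangency of A1 to both parallel lines with radius 13.8 puts L and S at F ± 13.8·n: L = (4.4701, 13.056), S = (-4.4701, -13.056). Equal radii place A and B the same way about D: A = D + 13.8·n = (41.273, 0.45559), B = D − 13.8·n = (32.333, -25.656). Then |FA| = |A − F| = 41.275.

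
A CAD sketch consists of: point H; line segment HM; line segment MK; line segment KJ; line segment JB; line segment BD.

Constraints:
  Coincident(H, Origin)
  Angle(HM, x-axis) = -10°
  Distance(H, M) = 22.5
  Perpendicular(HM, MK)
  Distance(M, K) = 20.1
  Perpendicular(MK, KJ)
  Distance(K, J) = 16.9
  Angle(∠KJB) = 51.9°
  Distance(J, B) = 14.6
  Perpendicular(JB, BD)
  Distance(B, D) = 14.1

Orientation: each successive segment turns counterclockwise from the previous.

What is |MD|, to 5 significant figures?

17.605

H is at the origin; HM runs at -10.0° with length 22.5, so M = (22.158, -3.9071). HM is perpendicular to MK, so MK runs at 80.000°; with |MK| = 20.1, K = (25.649, 15.888). MK ⟂ KJ, so KJ runs at 170.00°; with |KJ| = 16.9, J = (9.0053, 18.822). ∠KJB = 51.9° gives JB at -61.900° from the x-axis; with |JB| = 14.6, B = (15.882, 5.9432). JB ⟂ BD, so BD runs at 28.100°; with |BD| = 14.1, D = (28.320, 12.584). Then |MD| = |D − M| = 17.605.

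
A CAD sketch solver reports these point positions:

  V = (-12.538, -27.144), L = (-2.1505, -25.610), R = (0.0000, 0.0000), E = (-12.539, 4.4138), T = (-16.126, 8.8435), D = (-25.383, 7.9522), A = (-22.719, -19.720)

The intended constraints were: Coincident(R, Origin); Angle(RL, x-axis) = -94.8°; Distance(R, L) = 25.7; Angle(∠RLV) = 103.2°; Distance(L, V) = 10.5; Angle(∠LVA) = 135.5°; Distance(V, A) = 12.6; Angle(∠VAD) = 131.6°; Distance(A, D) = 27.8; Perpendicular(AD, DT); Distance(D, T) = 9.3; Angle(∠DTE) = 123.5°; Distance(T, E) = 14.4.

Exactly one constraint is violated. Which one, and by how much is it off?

Distance(T, E) = 14.4 — off by 8.70.

R = (0.00, 0.00) ✓; RL at -94.80° ✓; |RL| = 25.70 ✓; ∠RLV = 103.2° ✓; |LV| = 10.50 ✓; ∠LVA = 135.5° ✓; |VA| = 12.60 ✓; ∠VAD = 131.6° ✓; |AD| = 27.80 ✓; ∠(AD, DT) = 90.00° ✓; |DT| = 9.300 ✓; ∠DTE = 123.5° ✓; |TE| = 5.700 ✗.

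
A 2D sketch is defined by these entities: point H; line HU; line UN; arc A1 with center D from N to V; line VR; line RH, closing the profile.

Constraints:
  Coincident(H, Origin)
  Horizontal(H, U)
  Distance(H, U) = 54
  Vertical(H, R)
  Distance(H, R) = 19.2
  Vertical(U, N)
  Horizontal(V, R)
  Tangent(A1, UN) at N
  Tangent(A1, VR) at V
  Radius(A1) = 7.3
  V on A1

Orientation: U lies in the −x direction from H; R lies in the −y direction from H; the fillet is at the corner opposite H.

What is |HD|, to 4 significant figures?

48.19

H is at the origin; H and U share the same y with |HU| = 54.0 and U on the −x side, so U = (-54.00, 0.000). HR is vertical with |HR| = 19.2 and R on the −y side, so R = (0.000, -19.20). The virtual corner opposite H is at (-54.00, -19.20). A1 meets UN tangentially, so DN is at right angles to UN and since A1 is tangent to VR there, DV ⟂ VR, with radius 7.3, so the center D sits 7.3 in from both sides at D = (-46.70, -11.90). Then |HD| = |D − H| = 48.19.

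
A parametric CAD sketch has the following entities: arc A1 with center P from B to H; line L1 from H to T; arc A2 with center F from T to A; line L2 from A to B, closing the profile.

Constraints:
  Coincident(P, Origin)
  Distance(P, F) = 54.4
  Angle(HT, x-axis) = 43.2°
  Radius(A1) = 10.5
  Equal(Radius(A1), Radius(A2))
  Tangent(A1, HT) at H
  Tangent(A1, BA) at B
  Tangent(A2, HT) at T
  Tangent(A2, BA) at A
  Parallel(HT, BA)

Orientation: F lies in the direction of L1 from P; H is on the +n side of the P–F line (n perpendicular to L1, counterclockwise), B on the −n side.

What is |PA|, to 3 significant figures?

55.4

The slot axis is L1's direction at 43.2°, so u = (cos 43.2°, sin 43.2°) = (0.729, 0.685) and n = (−sin 43.2°, cos 43.2°) = (-0.685, 0.729). P is at the origin and F lies 54.4 along u from P, so F = 54.4·u = (39.7, 37.2). Tangency of A1 to both parallel lines with radius 10.5 puts H and B at P ± 10.5·n: H = (-7.19, 7.65), B = (7.19, -7.65). Equal radii place T and A the same way about F: T = F + 10.5·n = (32.5, 44.9), A = F − 10.5·n = (46.8, 29.6). Then |PA| = |A − P| = 55.4.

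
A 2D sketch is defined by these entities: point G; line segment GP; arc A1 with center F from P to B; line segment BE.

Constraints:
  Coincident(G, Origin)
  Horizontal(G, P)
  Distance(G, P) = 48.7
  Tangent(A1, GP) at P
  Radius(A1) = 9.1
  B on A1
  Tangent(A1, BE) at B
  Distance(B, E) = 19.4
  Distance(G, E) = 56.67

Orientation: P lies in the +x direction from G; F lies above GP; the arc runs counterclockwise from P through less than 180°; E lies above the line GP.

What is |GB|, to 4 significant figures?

58.30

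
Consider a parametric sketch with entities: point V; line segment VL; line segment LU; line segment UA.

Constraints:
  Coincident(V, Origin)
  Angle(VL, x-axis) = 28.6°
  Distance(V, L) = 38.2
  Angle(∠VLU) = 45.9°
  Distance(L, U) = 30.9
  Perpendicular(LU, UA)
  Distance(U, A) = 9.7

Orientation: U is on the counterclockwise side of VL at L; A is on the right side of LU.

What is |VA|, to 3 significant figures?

37.4

∠VLU = 45.9°, so LU runs at 28.6° + (180° − 45.9°) = 163° from the x-axis; with |LU| = 30.9, U = L + 30.9·(cos 163°, sin 163°) = (4.04, 27.5). LU ⟂ UA; with |UA| = 9.7 on the right of LU, A = U + 9.7·(0.297, 0.955) = (6.92, 36.7). Then |VA| = |A − V| = 37.4.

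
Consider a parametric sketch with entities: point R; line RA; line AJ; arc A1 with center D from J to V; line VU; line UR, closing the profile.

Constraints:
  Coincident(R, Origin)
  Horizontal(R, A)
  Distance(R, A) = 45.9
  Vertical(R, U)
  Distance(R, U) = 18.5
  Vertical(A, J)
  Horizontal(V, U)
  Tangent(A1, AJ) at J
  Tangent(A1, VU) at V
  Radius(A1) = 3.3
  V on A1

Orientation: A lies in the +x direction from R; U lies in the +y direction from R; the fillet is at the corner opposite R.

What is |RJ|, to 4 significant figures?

48.35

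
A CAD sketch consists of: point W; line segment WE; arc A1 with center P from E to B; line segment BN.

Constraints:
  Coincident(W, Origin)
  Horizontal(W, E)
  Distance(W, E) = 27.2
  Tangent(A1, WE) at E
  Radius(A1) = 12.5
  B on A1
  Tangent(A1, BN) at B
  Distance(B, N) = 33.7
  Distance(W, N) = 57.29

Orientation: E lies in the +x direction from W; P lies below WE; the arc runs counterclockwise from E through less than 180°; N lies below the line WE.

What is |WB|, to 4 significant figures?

24.09

W is at the origin; WE is horizontal with |WE| = 27.2 and E on the +x side, so E = (27.20, 0.000). A1 meets WE tangentially, so PE is at right angles to WE, so P = E + (0, -12.5) = (27.20, -12.50). Since PB ⟂ BN (tangency), |PN| = √(12.5² + 33.7²) = 35.94 regardless of where B sits on A1. So N lies on both circle(W, 57.29) and circle(P, 35.94); the below-WE intersection is N = (30.88, -48.25). B is the foot of the tangent from N: B = (15.99, -18.02).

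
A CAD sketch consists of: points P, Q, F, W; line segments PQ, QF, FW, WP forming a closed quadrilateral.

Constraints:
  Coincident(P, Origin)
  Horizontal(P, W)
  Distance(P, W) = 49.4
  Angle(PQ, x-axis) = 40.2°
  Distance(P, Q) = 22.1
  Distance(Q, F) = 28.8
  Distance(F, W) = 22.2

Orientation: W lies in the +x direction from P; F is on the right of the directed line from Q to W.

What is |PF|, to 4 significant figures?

32.28

P is at the origin; PW is horizontal with |PW| = 49.4 and W in +x, so W = (49.4, 0). PQ runs at 40.2° with |PQ| = 22.1, so Q = (16.88, 14.26). F is determined by |QF| = 28.8 and |FW| = 22.2 together: it lies at the intersection of circle(Q, 28.8) and circle(W, 22.2). With |QW| = 35.51, the foot of the radical line on QW is 22.49 from Q and the perpendicular offset is √(28.8² − 22.49²) = 17.98. Taking the right-of-QW solution: F = (30.26, -11.24).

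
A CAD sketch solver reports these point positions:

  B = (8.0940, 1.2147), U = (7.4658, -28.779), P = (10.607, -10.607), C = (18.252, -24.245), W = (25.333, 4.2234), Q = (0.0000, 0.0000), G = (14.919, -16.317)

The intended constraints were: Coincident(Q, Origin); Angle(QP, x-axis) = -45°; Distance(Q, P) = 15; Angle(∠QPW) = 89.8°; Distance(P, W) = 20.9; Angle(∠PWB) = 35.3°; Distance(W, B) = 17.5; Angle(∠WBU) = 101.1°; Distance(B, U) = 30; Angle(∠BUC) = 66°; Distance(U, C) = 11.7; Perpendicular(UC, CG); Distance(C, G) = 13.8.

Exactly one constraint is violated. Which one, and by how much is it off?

Distance(C, G) = 13.8 — off by 5.20.

Q = (0.00, 0.00) ✓; QP at -45.00° ✓; |QP| = 15.00 ✓; ∠QPW = 89.80° ✓; |PW| = 20.90 ✓; ∠PWB = 35.30° ✓; |WB| = 17.50 ✓; ∠WBU = 101.1° ✓; |BU| = 30.00 ✓; ∠BUC = 66.00° ✓; |UC| = 11.70 ✓; ∠(UC, CG) = 90.00° ✓; |CG| = 8.600 ✗.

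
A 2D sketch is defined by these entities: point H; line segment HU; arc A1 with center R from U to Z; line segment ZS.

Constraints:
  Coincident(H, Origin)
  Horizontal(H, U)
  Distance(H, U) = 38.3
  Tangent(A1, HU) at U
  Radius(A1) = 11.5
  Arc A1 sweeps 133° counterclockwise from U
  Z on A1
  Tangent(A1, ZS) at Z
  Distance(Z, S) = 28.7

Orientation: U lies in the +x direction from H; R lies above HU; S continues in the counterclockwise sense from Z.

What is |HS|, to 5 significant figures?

48.612

On A1, U sits at bearing -90° from R; a 133° counterclockwise sweep puts Z at bearing 43°, so Z = R + 11.5·(cos 43°, sin 43°) = (46.711, 19.343). A1 meets ZS tangentially, so RZ is at right angles to ZS, so ZS runs along (−sin 43°, cos 43°); with |ZS| = 28.7, S = (27.137, 40.333). Then |HS| = |S − H| = 48.612.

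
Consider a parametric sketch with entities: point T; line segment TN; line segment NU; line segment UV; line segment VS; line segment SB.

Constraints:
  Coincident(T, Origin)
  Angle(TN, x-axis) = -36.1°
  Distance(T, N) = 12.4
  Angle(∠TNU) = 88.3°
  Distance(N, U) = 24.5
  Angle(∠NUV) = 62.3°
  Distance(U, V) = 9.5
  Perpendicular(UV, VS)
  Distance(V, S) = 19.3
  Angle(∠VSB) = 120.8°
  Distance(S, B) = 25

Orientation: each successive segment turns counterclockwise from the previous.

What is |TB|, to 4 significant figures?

37.94

UV is perpendicular to VS, so VS runs at -96.70°; with |VS| = 19.3, S = (12.17, -5.151). ∠VSB = 120.8° gives SB at -37.50° from the x-axis; with |SB| = 25.0, B = (32.01, -20.37). Then |TB| = |B − T| = 37.94.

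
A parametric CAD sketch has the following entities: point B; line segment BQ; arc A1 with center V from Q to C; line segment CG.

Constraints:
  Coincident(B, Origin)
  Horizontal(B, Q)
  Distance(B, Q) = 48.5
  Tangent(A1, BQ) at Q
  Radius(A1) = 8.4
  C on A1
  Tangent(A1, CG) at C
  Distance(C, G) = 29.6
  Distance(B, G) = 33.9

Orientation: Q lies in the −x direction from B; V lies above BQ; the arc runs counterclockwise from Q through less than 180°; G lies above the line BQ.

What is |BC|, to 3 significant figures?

42.3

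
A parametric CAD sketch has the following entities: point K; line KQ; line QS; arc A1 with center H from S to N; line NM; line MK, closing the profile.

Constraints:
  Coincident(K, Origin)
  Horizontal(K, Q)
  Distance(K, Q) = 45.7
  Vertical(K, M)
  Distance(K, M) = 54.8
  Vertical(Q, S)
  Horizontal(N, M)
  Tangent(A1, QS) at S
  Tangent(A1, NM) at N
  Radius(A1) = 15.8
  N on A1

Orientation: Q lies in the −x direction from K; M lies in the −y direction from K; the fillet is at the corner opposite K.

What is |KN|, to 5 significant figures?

62.426

The virtual corner opposite K is at (-45.700, -54.800). A1 meets QS tangentially, so HS is at right angles to QS and since A1 is tangent to NM there, HN ⟂ NM, with radius 15.8, so the center H sits 15.8 in from both sides at H = (-29.900, -39.000). That places the tangent points at S = (-45.700, -39.000) on QS and N = (-29.900, -54.800) on NM. Then |KN| = |N − K| = 62.426.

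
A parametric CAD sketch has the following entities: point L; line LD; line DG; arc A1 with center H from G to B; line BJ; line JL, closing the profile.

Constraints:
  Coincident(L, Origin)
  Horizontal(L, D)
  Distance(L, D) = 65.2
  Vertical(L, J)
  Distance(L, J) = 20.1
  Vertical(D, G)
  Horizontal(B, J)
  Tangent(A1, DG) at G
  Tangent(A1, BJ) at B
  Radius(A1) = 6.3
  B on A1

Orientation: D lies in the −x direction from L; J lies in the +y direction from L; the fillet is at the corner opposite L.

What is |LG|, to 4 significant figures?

66.64

The virtual corner opposite L is at (-65.20, 20.10). Tangency of A1 to DG means the radius HG is perpendicular to DG and since A1 is tangent to BJ there, HB ⟂ BJ, with radius 6.3, so the center H sits 6.3 in from both sides at H = (-58.90, 13.80). That places the tangent points at G = (-65.20, 13.80) on DG and B = (-58.90, 20.10) on BJ. Then |LG| = |G − L| = 66.64.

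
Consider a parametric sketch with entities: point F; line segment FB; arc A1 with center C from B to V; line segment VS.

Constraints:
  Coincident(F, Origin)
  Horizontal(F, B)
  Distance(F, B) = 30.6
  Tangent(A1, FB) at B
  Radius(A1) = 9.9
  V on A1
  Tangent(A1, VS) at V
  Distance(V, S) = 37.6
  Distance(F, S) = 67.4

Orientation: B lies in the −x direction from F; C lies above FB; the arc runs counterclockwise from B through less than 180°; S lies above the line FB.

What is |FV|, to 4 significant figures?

29.85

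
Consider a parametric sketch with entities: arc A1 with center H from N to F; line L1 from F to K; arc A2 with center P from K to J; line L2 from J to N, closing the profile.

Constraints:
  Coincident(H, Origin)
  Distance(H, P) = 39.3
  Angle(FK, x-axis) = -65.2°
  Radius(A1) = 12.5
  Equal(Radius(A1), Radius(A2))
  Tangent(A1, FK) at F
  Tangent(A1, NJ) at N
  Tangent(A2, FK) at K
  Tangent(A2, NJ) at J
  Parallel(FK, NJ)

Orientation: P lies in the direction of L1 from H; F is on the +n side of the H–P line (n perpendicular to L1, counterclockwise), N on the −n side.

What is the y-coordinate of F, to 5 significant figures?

5.2432

The slot axis is L1's direction at -65.2°, so u = (cos -65.2°, sin -65.2°) = (0.41945, -0.90778) and n = (−sin -65.2°, cos -65.2°) = (0.90778, 0.41945). H is at the origin and P lies 39.3 along u from H, so P = 39.3·u = (16.484, -35.676). Tangency of A1 to both parallel lines with radius 12.5 puts F and N at H ± 12.5·n: F = (11.347, 5.2432), N = (-11.347, -5.2432). So F.y = 5.2432.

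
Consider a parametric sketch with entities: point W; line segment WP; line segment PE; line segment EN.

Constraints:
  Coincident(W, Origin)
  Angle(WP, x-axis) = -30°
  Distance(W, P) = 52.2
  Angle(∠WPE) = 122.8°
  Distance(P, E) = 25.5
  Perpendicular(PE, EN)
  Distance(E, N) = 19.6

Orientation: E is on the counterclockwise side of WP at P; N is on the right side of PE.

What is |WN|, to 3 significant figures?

83.2

W is at the origin; WP runs at -30.0° with length 52.2, so P = 52.2·(cos -30.0°, sin -30.0°) = (45.2, -26.1). ∠WPE = 122.8°, so PE runs at -30.0° + (180° − 122.8°) = 27.2° from the x-axis; with |PE| = 25.5, E = P + 25.5·(cos 27.2°, sin 27.2°) = (67.9, -14.4). The perpendicularity gives EN at right angles to PE; with |EN| = 19.6 on the right of PE, N = E + 19.6·(0.457, -0.889) = (76.8, -31.9). Then |WN| = |N − W| = 83.2.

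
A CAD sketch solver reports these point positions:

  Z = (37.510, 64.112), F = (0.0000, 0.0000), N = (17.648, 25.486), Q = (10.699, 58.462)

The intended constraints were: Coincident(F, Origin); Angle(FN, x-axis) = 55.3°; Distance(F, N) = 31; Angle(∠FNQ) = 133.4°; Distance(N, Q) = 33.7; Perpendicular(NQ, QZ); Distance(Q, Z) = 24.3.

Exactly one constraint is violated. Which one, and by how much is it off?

Distance(Q, Z) = 24.3 — off by 3.10.

F = (0.00, 0.00) ✓; FN at 55.30° ✓; |FN| = 31.00 ✓; ∠FNQ = 133.4° ✓; |NQ| = 33.70 ✓; ∠(NQ, QZ) = 90.00° ✓; |QZ| = 27.40 ✗.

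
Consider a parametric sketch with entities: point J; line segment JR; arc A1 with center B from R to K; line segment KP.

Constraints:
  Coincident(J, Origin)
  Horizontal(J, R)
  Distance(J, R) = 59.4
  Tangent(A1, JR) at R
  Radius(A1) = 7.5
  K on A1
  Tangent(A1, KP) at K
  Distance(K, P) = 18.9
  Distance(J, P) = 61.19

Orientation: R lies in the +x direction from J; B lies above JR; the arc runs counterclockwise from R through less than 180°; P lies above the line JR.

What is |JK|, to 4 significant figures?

66.61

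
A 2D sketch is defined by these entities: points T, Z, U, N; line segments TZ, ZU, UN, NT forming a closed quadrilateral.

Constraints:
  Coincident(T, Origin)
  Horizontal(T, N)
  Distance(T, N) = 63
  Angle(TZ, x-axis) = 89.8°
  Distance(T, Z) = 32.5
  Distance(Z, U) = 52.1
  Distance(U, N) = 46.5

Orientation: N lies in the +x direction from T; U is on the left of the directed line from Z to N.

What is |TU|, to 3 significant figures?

67.7

T is at the origin; TN is horizontal with |TN| = 63.0 and N in +x, so N = (63.0, 0). TZ runs at 89.8° with |TZ| = 32.5, so Z = (0.113, 32.5). U is determined by |ZU| = 52.1 and |UN| = 46.5 together: it lies at the intersection of circle(Z, 52.1) and circle(N, 46.5). With |ZN| = 70.8, the foot of the radical line on ZN is 39.3 from Z and the perpendicular offset is √(52.1² − 39.3²) = 34.2. Taking the left-of-ZN solution: U = (50.7, 44.9).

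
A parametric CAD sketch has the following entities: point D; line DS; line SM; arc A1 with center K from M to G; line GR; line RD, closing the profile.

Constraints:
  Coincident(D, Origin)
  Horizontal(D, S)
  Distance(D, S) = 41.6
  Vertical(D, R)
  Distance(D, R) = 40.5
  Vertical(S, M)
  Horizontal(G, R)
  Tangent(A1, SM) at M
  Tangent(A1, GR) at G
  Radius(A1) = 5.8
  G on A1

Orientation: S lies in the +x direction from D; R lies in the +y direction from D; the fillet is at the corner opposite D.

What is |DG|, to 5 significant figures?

54.055

D is at the origin; D and S share the same y with |DS| = 41.6 and S on the +x side, so S = (41.600, 0.0000). D and R share the same x with |DR| = 40.5 and R on the +y side, so R = (0.0000, 40.500). The virtual corner opposite D is at (41.600, 40.500). Tangency of A1 to SM means the radius KM is perpendicular to SM and since A1 is tangent to GR there, KG ⟂ GR, with radius 5.8, so the center K sits 5.8 in from both sides at K = (35.800, 34.700). That places the tangent points at M = (41.600, 34.700) on SM and G = (35.800, 40.500) on GR. Then |DG| = |G − D| = 54.055.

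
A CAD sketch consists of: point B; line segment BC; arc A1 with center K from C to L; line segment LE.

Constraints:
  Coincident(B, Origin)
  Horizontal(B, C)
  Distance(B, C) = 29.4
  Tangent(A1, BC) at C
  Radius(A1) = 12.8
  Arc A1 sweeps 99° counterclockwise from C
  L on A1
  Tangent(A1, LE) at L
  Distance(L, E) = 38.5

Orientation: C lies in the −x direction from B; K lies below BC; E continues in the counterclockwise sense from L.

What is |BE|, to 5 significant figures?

63.939

B is at the origin; BC is horizontal with |BC| = 29.4 and C on the −x side, so C = (-29.400, 0.0000). Since A1 is tangent to BC there, KC ⟂ BC, so K = C + (0, -12.8) = (-29.400, -12.800). On A1, C sits at bearing 90° from K; a 99° counterclockwise sweep puts L at bearing 189°, so L = K + 12.8·(cos 189°, sin 189°) = (-42.042, -14.802). The tangent condition forces KL to be normal to LE, so LE runs along (−sin 189°, cos 189°); with |LE| = 38.5, E = (-36.020, -52.828). Then |BE| = |E − B| = 63.939.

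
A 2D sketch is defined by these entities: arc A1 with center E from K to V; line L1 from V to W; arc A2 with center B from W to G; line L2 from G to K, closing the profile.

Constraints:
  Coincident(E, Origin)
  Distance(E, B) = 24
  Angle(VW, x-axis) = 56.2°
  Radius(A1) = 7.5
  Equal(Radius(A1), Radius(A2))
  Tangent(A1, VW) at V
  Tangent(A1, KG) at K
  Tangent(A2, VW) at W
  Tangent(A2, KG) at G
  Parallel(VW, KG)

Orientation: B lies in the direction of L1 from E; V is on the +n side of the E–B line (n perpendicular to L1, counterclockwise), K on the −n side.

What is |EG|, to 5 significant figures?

25.145

Tangency of A1 to both parallel lines with radius 7.5 puts V and K at E ± 7.5·n: V = (-6.2324, 4.1722), K = (6.2324, -4.1722). Equal radii place W and G the same way about B: W = B + 7.5·n = (7.1187, 24.116), G = B − 7.5·n = (19.583, 15.771). Then |EG| = |G − E| = 25.145.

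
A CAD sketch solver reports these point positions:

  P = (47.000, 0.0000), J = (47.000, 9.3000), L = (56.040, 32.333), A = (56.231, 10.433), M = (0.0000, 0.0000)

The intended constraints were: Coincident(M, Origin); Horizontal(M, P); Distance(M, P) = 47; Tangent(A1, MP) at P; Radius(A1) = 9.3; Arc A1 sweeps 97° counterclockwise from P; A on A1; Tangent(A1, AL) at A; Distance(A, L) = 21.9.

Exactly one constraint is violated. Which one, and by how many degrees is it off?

Tangent(A1, AL) at A — off by 6.50°.

M = (0.00, 0.00) ✓; M.y = 0.00, P.y = 0.00 ✓; |MP| = 47.00 ✓; ∠(JP, PM) = 90.00° ✓; |JP| = 9.300 ✓; bearing(J→A) − bearing(J→P) = 97.00° ✓; |JA| = 9.300 ✓; ∠(JA, AL) = 96.50° ✗; |AL| = 21.90 ✓.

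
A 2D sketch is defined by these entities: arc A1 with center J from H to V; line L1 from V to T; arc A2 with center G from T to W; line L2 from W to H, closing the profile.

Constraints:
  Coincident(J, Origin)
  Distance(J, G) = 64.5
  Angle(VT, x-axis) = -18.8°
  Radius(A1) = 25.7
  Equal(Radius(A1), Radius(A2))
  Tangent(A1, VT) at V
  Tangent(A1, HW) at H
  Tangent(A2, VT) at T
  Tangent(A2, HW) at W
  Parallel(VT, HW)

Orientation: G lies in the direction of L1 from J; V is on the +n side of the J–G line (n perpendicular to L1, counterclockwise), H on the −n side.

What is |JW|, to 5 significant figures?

69.432

The slot axis is L1's direction at -18.8°, so u = (cos -18.8°, sin -18.8°) = (0.94665, -0.32227) and n = (−sin -18.8°, cos -18.8°) = (0.32227, 0.94665). J is at the origin and G lies 64.5 along u from J, so G = 64.5·u = (61.059, -20.786). Tangency of A1 to both parallel lines with radius 25.7 puts V and H at J ± 25.7·n: V = (8.2822, 24.329), H = (-8.2822, -24.329). Equal radii place T and W the same way about G: T = G + 25.7·n = (69.341, 3.5427), W = G − 25.7·n = (52.777, -45.115). Then |JW| = |W − J| = 69.432.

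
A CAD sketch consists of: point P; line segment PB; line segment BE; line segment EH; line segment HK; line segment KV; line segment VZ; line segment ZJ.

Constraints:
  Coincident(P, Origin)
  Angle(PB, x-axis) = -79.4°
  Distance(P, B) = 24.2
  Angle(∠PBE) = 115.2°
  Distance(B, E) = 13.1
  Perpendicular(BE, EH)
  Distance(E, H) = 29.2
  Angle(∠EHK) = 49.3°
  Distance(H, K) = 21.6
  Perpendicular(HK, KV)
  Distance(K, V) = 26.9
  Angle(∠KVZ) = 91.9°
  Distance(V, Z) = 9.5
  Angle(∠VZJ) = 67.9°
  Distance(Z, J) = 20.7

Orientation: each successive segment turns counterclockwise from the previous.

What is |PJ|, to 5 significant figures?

17.813

P is at the origin; PB runs at -79.4° with length 24.2, so B = (4.4516, -23.787). ∠PBE = 115.2° gives BE at -14.600° from the x-axis; with |BE| = 13.1, E = (17.129, -27.089). BE is perpendicular to EH, so EH runs at 75.400°; with |EH| = 29.2, H = (24.489, 1.1680). ∠EHK = 49.3° gives HK at -153.90° from the x-axis; with |HK| = 21.6, K = (5.0916, -8.3347). The perpendicularity gives KV at right angles to HK, so KV runs at -63.900°; with |KV| = 26.9, V = (16.926, -32.492). ∠KVZ = 91.9° gives VZ at 24.200° from the x-axis; with |VZ| = 9.5, Z = (25.591, -28.597). ∠VZJ = 67.9° gives ZJ at 136.30° from the x-axis; with |ZJ| = 20.7, J = (10.626, -14.296). Then |PJ| = |J − P| = 17.813.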